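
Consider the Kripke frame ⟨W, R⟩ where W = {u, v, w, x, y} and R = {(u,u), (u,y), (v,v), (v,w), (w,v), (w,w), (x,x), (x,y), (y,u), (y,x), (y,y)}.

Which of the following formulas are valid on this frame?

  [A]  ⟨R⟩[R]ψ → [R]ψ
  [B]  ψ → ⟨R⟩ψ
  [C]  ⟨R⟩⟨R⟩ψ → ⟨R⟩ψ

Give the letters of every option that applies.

R is reflexive: each world relates to itself.
R is not transitive: u R y and y R x but not u R x.
R is not euclidean: y R u and y R x but not u R x.
(A) ⟨R⟩[R]ψ → [R]ψ is the dual of axiom 5, which corresponds to the euclidean property. R is not euclidean — not valid.
(B) ψ → ⟨R⟩ψ is the dual of axiom T, which corresponds to reflexivity. R is reflexive — valid.
(C) the dual of axiom 4: valid iff R is transitive. R is not transitive — not valid.

B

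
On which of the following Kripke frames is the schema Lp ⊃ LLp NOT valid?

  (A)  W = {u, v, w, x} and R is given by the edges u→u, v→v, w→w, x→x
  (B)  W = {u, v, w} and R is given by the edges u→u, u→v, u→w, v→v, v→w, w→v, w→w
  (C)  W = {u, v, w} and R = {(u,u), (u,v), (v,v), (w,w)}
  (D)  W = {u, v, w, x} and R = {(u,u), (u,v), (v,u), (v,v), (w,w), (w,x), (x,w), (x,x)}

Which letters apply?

none

The schema Lp ⊃ LLp is axiom 4; it is valid on a frame iff R is transitive.
(A) R is transitive (R is closed under composition), so the schema is valid here.
(B) R is transitive (R is closed under composition), so the schema is valid here.
(C) R is transitive (R is closed under composition), so the schema is valid here.
(D) R is transitive (R is closed under composition), so the schema is valid here.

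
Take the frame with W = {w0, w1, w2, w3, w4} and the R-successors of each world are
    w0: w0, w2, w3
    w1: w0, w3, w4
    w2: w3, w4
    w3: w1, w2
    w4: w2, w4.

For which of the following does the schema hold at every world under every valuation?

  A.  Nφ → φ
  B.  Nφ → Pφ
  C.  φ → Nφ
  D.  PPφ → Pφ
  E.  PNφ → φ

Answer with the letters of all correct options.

B

R is not reflexive: not w1 R w1.
R is not symmetric: w0 R w2 but not w2 R w0.
R is not transitive: w0 R w2 and w2 R w4 but not w0 R w4.
R is serial: every world has an R-successor.
R is not a subset of the identity: w0 R w2 with w0 ≠ w2.
(A) Nφ → φ (axiom T) characterises the reflexive frames. R is not reflexive — not valid.
(B) Nφ → Pφ is axiom D, which corresponds to seriality. R is serial — valid.
(C) φ → Nφ is equivalent to ◇p→p; it holds exactly when R ⊆ identity. Here R ⊄ identity — not valid.
(D) PPφ → Pφ is the dual of axiom 4, which corresponds to transitivity. R is not transitive — not valid.
(E) PNφ → φ (the dual of axiom B) characterises the symmetric frames. R is not symmetric — not valid.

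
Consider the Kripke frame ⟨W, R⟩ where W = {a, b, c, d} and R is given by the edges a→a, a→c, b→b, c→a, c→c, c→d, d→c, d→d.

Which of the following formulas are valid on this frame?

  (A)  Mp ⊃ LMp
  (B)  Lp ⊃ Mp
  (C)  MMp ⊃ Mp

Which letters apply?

B

R is not transitive: a R c and c R d but not a R d.
R is not euclidean: c R a and c R d but not a R d.
R is serial: every world has an R-successor.
(A) Mp ⊃ LMp (axiom 5) characterises the euclidean frames. R is not euclidean — not valid.
(B) Lp ⊃ Mp is axiom D; it is valid on a frame exactly when R is serial. R is serial, so valid.
(C) MMp ⊃ Mp is the dual of axiom 4, which corresponds to transitivity. R is not transitive — not valid.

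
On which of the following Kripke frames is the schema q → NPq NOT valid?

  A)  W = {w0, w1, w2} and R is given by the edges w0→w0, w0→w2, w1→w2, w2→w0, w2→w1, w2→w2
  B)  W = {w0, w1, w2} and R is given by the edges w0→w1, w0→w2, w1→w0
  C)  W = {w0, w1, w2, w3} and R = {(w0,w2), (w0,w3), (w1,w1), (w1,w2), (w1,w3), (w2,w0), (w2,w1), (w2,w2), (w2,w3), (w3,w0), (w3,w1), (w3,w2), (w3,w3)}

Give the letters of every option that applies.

B

The schema q → NPq is axiom B; it is valid on a frame iff R is symmetric.
(A) R is symmetric (every R-edge is matched by its reverse), so the schema is valid here.
(B) R is not symmetric (w0 R w2 but not w2 R w0), so the schema fails here.
(C) R is symmetric (every R-edge is matched by its reverse), so the schema is valid here.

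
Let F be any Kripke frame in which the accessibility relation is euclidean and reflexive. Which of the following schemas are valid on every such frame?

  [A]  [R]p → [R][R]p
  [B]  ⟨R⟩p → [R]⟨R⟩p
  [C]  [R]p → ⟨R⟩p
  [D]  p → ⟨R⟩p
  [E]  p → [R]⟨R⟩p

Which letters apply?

A, B, C, D, E

A reflexive euclidean relation is also symmetric (from wRw and wRv the euclidean condition gives vRw) and hence transitive; it is an equivalence relation.
(A) [R]p → [R][R]p is axiom 4; it is valid on a frame exactly when R is transitive. Every such R is transitive, so valid.
(B) ⟨R⟩p → [R]⟨R⟩p (axiom 5) characterises the euclidean frames. Every such R is euclidean — valid.
(C) [R]p → ⟨R⟩p (axiom D) characterises the serial frames. Every such R is serial — valid.
(D) p → ⟨R⟩p is the dual of axiom T; it is valid on a frame exactly when R is reflexive. Every such R is reflexive, so valid.
(E) axiom B: valid iff R is symmetric. Every such R is symmetric — valid.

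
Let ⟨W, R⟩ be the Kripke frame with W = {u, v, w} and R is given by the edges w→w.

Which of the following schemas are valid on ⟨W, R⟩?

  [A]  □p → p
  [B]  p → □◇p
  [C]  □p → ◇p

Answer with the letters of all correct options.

B

R is not reflexive: not u R u.
R is symmetric: every R-edge is matched by its reverse.
R is not serial: u has no R-successor.
(A) axiom T: valid iff R is reflexive. R is not reflexive — not valid.
(B) axiom B: valid iff R is symmetric. R is symmetric — valid.
(C) □p → ◇p (axiom D) characterises the serial frames. R is not serial — not valid.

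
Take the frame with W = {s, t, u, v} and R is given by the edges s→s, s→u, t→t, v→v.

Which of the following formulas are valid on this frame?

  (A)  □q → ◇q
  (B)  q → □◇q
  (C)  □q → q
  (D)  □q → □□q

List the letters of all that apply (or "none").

R is not reflexive: not u R u.
R is not symmetric: s R u but not u R s.
R is transitive: R is closed under composition.
R is not serial: u has no R-successor.
(A) □q → ◇q is axiom D, which corresponds to seriality. R is not serial — not valid.
(B) axiom B: valid iff R is symmetric. R is not symmetric — not valid.
(C) axiom T: valid iff R is reflexive. R is not reflexive — not valid.
(D) axiom 4: valid iff R is transitive. R is transitive — valid.

D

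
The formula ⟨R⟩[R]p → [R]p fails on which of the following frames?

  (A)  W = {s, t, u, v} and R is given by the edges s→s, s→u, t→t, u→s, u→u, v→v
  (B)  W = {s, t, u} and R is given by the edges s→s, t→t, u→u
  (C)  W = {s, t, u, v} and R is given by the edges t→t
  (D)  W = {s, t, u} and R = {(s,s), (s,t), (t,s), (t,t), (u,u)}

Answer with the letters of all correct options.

The schema ⟨R⟩[R]p → [R]p is the dual of axiom 5; it is valid on a frame iff R is euclidean.
(A) R is euclidean (any two R-successors of the same world are R-related), so the schema is valid here.
(B) R is euclidean (any two R-successors of the same world are R-related), so the schema is valid here.
(C) R is euclidean (any two R-successors of the same world are R-related), so the schema is valid here.
(D) R is euclidean (any two R-successors of the same world are R-related), so the schema is valid here.

none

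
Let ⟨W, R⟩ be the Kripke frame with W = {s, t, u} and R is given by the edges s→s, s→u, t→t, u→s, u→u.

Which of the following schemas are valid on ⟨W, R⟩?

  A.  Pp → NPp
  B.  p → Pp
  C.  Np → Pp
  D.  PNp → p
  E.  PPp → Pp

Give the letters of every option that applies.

A, B, C, D, E

R is reflexive: each world relates to itself.
R is symmetric: every R-edge is matched by its reverse.
R is transitive: R is closed under composition.
R is euclidean: any two R-successors of the same world are R-related.
R is serial: every world has an R-successor.
(A) Pp → NPp is axiom 5; it is valid on a frame exactly when R is euclidean. R is euclidean, so valid.
(B) p → Pp is the dual of axiom T; it is valid on a frame exactly when R is reflexive. R is reflexive, so valid.
(C) Np → Pp is axiom D; it is valid on a frame exactly when R is serial. R is serial, so valid.
(D) PNp → p is the dual of axiom B, which corresponds to symmetry. R is symmetric — valid.
(E) the dual of axiom 4: valid iff R is transitive. R is transitive — valid.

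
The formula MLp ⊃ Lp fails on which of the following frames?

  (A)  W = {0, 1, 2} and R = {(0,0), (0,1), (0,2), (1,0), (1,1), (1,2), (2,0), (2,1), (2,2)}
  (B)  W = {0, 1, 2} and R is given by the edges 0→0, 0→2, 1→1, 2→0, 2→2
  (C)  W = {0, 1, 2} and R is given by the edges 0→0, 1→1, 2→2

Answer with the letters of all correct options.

The schema MLp ⊃ Lp is the dual of axiom 5; it is valid on a frame iff R is euclidean.
(A) R is euclidean (any two R-successors of the same world are R-related), so the schema is valid here.
(B) R is euclidean (any two R-successors of the same world are R-related), so the schema is valid here.
(C) R is euclidean (any two R-successors of the same world are R-related), so the schema is valid here.

none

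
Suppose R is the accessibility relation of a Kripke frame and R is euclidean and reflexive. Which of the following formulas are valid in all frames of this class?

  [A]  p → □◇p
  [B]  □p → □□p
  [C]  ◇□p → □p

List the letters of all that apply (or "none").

A, B, C

A reflexive euclidean relation is also symmetric (from wRw and wRv the euclidean condition gives vRw) and hence transitive; it is an equivalence relation.
(A) axiom B: valid iff R is symmetric. Every such R is symmetric — valid.
(B) axiom 4: valid iff R is transitive. Every such R is transitive — valid.
(C) ◇□p → □p is the dual of axiom 5; it is valid on a frame exactly when R is euclidean. Every such R is euclidean, so valid.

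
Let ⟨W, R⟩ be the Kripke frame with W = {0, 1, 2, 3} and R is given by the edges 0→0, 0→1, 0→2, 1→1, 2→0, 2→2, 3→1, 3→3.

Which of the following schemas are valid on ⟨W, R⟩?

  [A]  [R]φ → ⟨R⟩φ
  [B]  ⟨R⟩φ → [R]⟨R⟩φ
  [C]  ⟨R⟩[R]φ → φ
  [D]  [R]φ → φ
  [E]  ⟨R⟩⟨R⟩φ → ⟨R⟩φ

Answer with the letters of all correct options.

A, D

R is reflexive: each world relates to itself.
R is not symmetric: 0 R 1 but not 1 R 0.
R is not transitive: 2 R 0 and 0 R 1 but not 2 R 1.
R is not euclidean: 0 R 1 and 0 R 0 but not 1 R 0.
R is serial: every world has an R-successor.
(A) [R]φ → ⟨R⟩φ is axiom D, which corresponds to seriality. R is serial — valid.
(B) ⟨R⟩φ → [R]⟨R⟩φ is axiom 5; it is valid on a frame exactly when R is euclidean. R is not euclidean, so not valid.
(C) ⟨R⟩[R]φ → φ is the dual of axiom B, which corresponds to symmetry. R is not symmetric — not valid.
(D) [R]φ → φ is axiom T, which corresponds to reflexivity. R is reflexive — valid.
(E) ⟨R⟩⟨R⟩φ → ⟨R⟩φ is the dual of axiom 4, which corresponds to transitivity. R is not transitive — not valid.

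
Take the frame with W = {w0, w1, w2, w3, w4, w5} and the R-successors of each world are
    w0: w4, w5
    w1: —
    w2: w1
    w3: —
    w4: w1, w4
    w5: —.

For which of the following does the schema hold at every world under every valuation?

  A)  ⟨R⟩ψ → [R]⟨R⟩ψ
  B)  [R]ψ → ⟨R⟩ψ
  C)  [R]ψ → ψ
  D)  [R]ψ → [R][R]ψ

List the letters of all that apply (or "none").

none

R is not reflexive: not w0 R w0.
R is not transitive: w0 R w4 and w4 R w1 but not w0 R w1.
R is not euclidean: w0 R w4 and w0 R w5 but not w4 R w5.
R is not serial: w1 has no R-successor.
(A) ⟨R⟩ψ → [R]⟨R⟩ψ is axiom 5, which corresponds to the euclidean property. R is not euclidean — not valid.
(B) [R]ψ → ⟨R⟩ψ is axiom D; it is valid on a frame exactly when R is serial. R is not serial, so not valid.
(C) axiom T: valid iff R is reflexive. R is not reflexive — not valid.
(D) [R]ψ → [R][R]ψ (axiom 4) characterises the transitive frames. R is not transitive — not valid.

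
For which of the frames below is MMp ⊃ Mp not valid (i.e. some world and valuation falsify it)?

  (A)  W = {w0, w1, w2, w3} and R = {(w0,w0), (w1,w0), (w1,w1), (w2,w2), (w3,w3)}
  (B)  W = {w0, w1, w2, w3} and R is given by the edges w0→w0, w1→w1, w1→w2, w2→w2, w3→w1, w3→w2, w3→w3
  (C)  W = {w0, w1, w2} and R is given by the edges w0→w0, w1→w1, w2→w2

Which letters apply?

none

The schema MMp ⊃ Mp is the dual of axiom 4; it is valid on a frame iff R is transitive.
(A) R is transitive (R is closed under composition), so the schema is valid here.
(B) R is transitive (R is closed under composition), so the schema is valid here.
(C) R is transitive (R is closed under composition), so the schema is valid here.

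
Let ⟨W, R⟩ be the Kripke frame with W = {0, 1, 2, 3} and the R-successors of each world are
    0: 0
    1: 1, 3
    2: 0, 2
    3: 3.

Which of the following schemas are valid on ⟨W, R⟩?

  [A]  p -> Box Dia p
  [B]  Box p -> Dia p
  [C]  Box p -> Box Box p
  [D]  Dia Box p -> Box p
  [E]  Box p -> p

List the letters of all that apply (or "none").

B, C, E

R is reflexive: each world relates to itself.
R is not symmetric: 1 R 3 but not 3 R 1.
R is transitive: R is closed under composition.
R is not euclidean: 1 R 3 and 1 R 1 but not 3 R 1.
R is serial: every world has an R-successor.
(A) p -> Box Dia p (axiom B) characterises the symmetric frames. R is not symmetric — not valid.
(B) Box p -> Dia p (axiom D) characterises the serial frames. R is serial — valid.
(C) Box p -> Box Box p is axiom 4; it is valid on a frame exactly when R is transitive. R is transitive, so valid.
(D) the dual of axiom 5: valid iff R is euclidean. R is not euclidean — not valid.
(E) Box p -> p (axiom T) characterises the reflexive frames. R is reflexive — valid.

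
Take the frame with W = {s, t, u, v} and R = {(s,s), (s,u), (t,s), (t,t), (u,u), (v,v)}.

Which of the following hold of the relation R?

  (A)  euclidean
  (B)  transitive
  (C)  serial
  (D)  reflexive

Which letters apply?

C, D

(A) not euclidean: s R u and s R s but not u R s.
(B) not transitive: t R s and s R u but not t R u.
(C) serial: every world has an R-successor.
(D) reflexive: each world relates to itself.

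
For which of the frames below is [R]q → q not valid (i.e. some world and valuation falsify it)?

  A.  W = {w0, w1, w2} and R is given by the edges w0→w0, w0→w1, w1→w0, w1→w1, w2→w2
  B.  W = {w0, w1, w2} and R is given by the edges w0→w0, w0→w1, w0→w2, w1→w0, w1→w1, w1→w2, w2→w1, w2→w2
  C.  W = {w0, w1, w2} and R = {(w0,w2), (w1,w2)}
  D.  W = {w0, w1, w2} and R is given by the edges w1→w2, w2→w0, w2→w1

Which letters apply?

C, D

The schema [R]q → q is axiom T; it is valid on a frame iff R is reflexive.
(A) R is reflexive (each world relates to itself), so the schema is valid here.
(B) R is reflexive (each world relates to itself), so the schema is valid here.
(C) R is not reflexive (not w0 R w0), so the schema fails here.
(D) R is not reflexive (not w0 R w0), so the schema fails here.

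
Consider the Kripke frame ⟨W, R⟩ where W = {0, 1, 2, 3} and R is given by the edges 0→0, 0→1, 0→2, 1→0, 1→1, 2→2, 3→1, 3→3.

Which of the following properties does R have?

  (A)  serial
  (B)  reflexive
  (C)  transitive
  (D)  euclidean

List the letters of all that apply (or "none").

A, B

(A) serial: every world has an R-successor.
(B) reflexive: each world relates to itself.
(C) not transitive: 1 R 0 and 0 R 2 but not 1 R 2.
(D) not euclidean: 0 R 1 and 0 R 2 but not 1 R 2.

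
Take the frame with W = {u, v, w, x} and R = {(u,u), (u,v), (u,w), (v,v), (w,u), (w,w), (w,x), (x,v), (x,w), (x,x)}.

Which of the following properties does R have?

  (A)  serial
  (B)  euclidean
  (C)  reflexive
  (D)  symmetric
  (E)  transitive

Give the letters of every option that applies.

A, C

(A) serial: every world has an R-successor.
(B) not euclidean: u R v and u R u but not v R u.
(C) reflexive: each world relates to itself.
(D) not symmetric: u R v but not v R u.
(E) not transitive: u R w and w R x but not u R x.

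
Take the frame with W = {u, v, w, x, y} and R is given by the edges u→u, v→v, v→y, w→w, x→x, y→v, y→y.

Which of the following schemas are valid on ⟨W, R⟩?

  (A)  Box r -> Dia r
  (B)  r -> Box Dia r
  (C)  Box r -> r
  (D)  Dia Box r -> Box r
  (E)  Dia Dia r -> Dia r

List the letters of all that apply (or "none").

A, B, C, D, E

R is reflexive: each world relates to itself.
R is symmetric: every R-edge is matched by its reverse.
R is transitive: R is closed under composition.
R is euclidean: any two R-successors of the same world are R-related.
R is serial: every world has an R-successor.
(A) Box r -> Dia r is axiom D, which corresponds to seriality. R is serial — valid.
(B) r -> Box Dia r is axiom B; it is valid on a frame exactly when R is symmetric. R is symmetric, so valid.
(C) axiom T: valid iff R is reflexive. R is reflexive — valid.
(D) Dia Box r -> Box r is the dual of axiom 5, which corresponds to the euclidean property. R is euclidean — valid.
(E) Dia Dia r -> Dia r is the dual of axiom 4; it is valid on a frame exactly when R is transitive. R is transitive, so valid.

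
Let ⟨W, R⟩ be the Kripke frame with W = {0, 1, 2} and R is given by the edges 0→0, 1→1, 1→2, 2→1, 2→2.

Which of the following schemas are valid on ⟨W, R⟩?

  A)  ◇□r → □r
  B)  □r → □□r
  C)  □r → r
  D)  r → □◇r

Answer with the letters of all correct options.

A, B, C, D

R is reflexive: each world relates to itself.
R is symmetric: every R-edge is matched by its reverse.
R is transitive: R is closed under composition.
R is euclidean: any two R-successors of the same world are R-related.
(A) ◇□r → □r (the dual of axiom 5) characterises the euclidean frames. R is euclidean — valid.
(B) axiom 4: valid iff R is transitive. R is transitive — valid.
(C) □r → r is axiom T; it is valid on a frame exactly when R is reflexive. R is reflexive, so valid.
(D) axiom B: valid iff R is symmetric. R is symmetric — valid.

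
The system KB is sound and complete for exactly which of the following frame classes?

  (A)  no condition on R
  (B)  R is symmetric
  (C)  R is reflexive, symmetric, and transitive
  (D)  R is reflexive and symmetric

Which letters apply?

(A) this class determines K, not KB.
(B) KB is sound and complete for exactly this class.
(C) this class determines S5, not KB.
(D) this class determines B (= KTB), not KB.

B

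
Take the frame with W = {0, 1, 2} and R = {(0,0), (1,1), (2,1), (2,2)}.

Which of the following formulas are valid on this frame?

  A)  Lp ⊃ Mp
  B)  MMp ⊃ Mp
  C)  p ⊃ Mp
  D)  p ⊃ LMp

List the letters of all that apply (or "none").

A, B, C

R is reflexive: each world relates to itself.
R is not symmetric: 2 R 1 but not 1 R 2.
R is transitive: R is closed under composition.
R is serial: every world has an R-successor.
(A) axiom D: valid iff R is serial. R is serial — valid.
(B) MMp ⊃ Mp (the dual of axiom 4) characterises the transitive frames. R is transitive — valid.
(C) p ⊃ Mp (the dual of axiom T) characterises the reflexive frames. R is reflexive — valid.
(D) p ⊃ LMp (axiom B) characterises the symmetric frames. R is not symmetric — not valid.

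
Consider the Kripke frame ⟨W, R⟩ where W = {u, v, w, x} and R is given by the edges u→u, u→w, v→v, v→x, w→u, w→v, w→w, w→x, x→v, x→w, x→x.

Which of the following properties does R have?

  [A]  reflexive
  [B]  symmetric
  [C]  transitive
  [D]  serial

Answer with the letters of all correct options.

(A) reflexive: each world relates to itself.
(B) not symmetric: w R v but not v R w.
(C) not transitive: u R w and w R v but not u R v.
(D) serial: every world has an R-successor.

A, D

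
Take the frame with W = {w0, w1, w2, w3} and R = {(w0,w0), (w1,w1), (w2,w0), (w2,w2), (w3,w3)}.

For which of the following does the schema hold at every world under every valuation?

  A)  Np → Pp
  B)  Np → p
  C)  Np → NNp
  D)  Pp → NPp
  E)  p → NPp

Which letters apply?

R is reflexive: each world relates to itself.
R is not symmetric: w2 R w0 but not w0 R w2.
R is transitive: R is closed under composition.
R is not euclidean: w2 R w0 and w2 R w2 but not w0 R w2.
R is serial: every world has an R-successor.
(A) axiom D: valid iff R is serial. R is serial — valid.
(B) axiom T: valid iff R is reflexive. R is reflexive — valid.
(C) axiom 4: valid iff R is transitive. R is transitive — valid.
(D) Pp → NPp is axiom 5, which corresponds to the euclidean property. R is not euclidean — not valid.
(E) p → NPp is axiom B, which corresponds to symmetry. R is not symmetric — not valid.

A, B, C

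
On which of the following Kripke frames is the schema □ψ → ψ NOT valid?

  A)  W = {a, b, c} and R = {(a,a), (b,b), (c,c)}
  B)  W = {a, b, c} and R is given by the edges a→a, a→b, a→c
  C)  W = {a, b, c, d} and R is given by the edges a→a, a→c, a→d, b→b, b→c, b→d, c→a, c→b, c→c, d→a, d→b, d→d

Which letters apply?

The schema □ψ → ψ is axiom T; it is valid on a frame iff R is reflexive.
(A) R is reflexive (each world relates to itself), so the schema is valid here.
(B) R is not reflexive (not b R b), so the schema fails here.
(C) R is reflexive (each world relates to itself), so the schema is valid here.

B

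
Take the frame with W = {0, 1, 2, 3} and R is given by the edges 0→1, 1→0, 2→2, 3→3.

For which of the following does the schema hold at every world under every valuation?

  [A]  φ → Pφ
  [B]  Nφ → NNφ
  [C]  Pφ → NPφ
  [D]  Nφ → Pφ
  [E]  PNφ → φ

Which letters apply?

R is not reflexive: not 0 R 0.
R is symmetric: every R-edge is matched by its reverse.
R is not transitive: 0 R 1 and 1 R 0 but not 0 R 0.
R is not euclidean: 0 R 1 and 0 R 1 but not 1 R 1.
R is serial: every world has an R-successor.
(A) the dual of axiom T: valid iff R is reflexive. R is not reflexive — not valid.
(B) Nφ → NNφ (axiom 4) characterises the transitive frames. R is not transitive — not valid.
(C) Pφ → NPφ is axiom 5, which corresponds to the euclidean property. R is not euclidean — not valid.
(D) Nφ → Pφ is axiom D; it is valid on a frame exactly when R is serial. R is serial, so valid.
(E) PNφ → φ (the dual of axiom B) characterises the symmetric frames. R is symmetric — valid.

D, E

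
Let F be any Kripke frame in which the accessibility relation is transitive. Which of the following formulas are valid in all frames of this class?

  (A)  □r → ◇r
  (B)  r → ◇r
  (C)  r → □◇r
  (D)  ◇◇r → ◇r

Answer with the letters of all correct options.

(A) axiom D: valid iff R is serial. Such an R need not be serial — not valid.
(B) r → ◇r is the dual of axiom T; it is valid on a frame exactly when R is reflexive. Such an R need not be reflexive, so not valid.
(C) r → □◇r (axiom B) characterises the symmetric frames. Such an R need not be symmetric — not valid.
(D) the dual of axiom 4: valid iff R is transitive. Every such R is transitive — valid.

D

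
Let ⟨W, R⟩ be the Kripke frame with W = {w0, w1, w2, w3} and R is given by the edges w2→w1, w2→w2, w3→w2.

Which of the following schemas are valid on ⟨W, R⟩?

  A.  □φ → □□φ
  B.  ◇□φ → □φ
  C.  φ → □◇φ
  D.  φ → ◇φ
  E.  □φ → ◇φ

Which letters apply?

none

R is not reflexive: not w0 R w0.
R is not symmetric: w2 R w1 but not w1 R w2.
R is not transitive: w3 R w2 and w2 R w1 but not w3 R w1.
R is not euclidean: w2 R w1 and w2 R w2 but not w1 R w2.
R is not serial: w0 has no R-successor.
(A) □φ → □□φ is axiom 4, which corresponds to transitivity. R is not transitive — not valid.
(B) ◇□φ → □φ is the dual of axiom 5, which corresponds to the euclidean property. R is not euclidean — not valid.
(C) φ → □◇φ is axiom B, which corresponds to symmetry. R is not symmetric — not valid.
(D) the dual of axiom T: valid iff R is reflexive. R is not reflexive — not valid.
(E) □φ → ◇φ is axiom D, which corresponds to seriality. R is not serial — not valid.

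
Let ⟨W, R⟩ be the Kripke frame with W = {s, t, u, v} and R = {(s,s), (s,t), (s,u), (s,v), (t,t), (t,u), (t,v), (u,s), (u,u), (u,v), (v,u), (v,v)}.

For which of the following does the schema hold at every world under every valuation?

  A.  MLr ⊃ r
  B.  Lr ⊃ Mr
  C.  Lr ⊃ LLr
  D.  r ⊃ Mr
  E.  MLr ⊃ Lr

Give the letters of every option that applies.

B, D

R is reflexive: each world relates to itself.
R is not symmetric: s R t but not t R s.
R is not transitive: t R u and u R s but not t R s.
R is not euclidean: s R t and s R s but not t R s.
R is serial: every world has an R-successor.
(A) the dual of axiom B: valid iff R is symmetric. R is not symmetric — not valid.
(B) Lr ⊃ Mr is axiom D, which corresponds to seriality. R is serial — valid.
(C) Lr ⊃ LLr (axiom 4) characterises the transitive frames. R is not transitive — not valid.
(D) r ⊃ Mr is the dual of axiom T, which corresponds to reflexivity. R is reflexive — valid.
(E) the dual of axiom 5: valid iff R is euclidean. R is not euclidean — not valid.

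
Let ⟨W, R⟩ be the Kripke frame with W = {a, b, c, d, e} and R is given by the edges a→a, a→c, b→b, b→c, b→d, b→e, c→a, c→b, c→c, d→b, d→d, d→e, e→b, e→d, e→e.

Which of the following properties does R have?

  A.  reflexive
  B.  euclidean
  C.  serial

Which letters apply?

A, C

(A) reflexive: each world relates to itself.
(B) not euclidean: b R c and b R d but not c R d.
(C) serial: every world has an R-successor.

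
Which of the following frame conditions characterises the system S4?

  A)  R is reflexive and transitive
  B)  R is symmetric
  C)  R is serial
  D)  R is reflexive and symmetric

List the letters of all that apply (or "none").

A

(A) S4 is sound and complete for exactly this class.
(B) this class determines KB, not S4.
(C) this class determines D, not S4.
(D) this class determines B (= KTB), not S4.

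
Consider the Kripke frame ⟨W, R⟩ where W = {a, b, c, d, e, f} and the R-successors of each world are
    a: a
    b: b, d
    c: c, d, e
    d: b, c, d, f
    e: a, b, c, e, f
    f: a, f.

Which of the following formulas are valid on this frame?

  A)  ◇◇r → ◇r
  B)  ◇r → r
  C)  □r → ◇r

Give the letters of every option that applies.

R is not transitive: b R d and d R c but not b R c.
R is serial: every world has an R-successor.
R is not a subset of the identity: b R d with b ≠ d.
(A) the dual of axiom 4: valid iff R is transitive. R is not transitive — not valid.
(B) ◇r → r is valid only on frames where every R-edge is a self-loop. Here R ⊄ identity — not valid.
(C) axiom D: valid iff R is serial. R is serial — valid.

C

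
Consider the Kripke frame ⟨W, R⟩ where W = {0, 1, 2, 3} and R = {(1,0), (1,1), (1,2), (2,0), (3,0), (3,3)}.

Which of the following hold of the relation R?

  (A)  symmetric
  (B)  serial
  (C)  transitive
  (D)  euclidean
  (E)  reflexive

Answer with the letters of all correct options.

(A) not symmetric: 1 R 0 but not 0 R 1.
(B) not serial: 0 has no R-successor.
(C) transitive: R is closed under composition.
(D) not euclidean: 1 R 0 and 1 R 1 but not 0 R 1.
(E) not reflexive: not 0 R 0.

C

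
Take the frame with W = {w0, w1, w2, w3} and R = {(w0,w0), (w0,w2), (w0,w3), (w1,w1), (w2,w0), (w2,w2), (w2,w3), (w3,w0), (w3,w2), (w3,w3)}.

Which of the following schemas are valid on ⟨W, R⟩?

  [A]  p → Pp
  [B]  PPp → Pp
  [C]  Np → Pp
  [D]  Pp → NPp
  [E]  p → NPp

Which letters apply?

A, B, C, D, E

R is reflexive: each world relates to itself.
R is symmetric: every R-edge is matched by its reverse.
R is transitive: R is closed under composition.
R is euclidean: any two R-successors of the same world are R-related.
R is serial: every world has an R-successor.
(A) p → Pp is the dual of axiom T, which corresponds to reflexivity. R is reflexive — valid.
(B) the dual of axiom 4: valid iff R is transitive. R is transitive — valid.
(C) Np → Pp (axiom D) characterises the serial frames. R is serial — valid.
(D) Pp → NPp is axiom 5, which corresponds to the euclidean property. R is euclidean — valid.
(E) p → NPp is axiom B; it is valid on a frame exactly when R is symmetric. R is symmetric, so valid.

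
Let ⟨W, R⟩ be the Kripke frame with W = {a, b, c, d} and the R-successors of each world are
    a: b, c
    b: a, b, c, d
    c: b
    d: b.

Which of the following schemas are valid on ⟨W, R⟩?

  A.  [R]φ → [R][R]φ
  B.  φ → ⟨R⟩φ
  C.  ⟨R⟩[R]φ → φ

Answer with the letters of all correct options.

R is not reflexive: not a R a.
R is not symmetric: a R c but not c R a.
R is not transitive: a R b and b R a but not a R a.
(A) [R]φ → [R][R]φ (axiom 4) characterises the transitive frames. R is not transitive — not valid.
(B) the dual of axiom T: valid iff R is reflexive. R is not reflexive — not valid.
(C) ⟨R⟩[R]φ → φ is the dual of axiom B, which corresponds to symmetry. R is not symmetric — not valid.

none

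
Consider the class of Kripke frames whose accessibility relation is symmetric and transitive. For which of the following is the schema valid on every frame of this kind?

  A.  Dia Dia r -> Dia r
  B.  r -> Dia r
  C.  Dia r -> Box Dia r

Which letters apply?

A, C

A symmetric transitive relation is euclidean (uRv and uRw give vRu by symmetry, then vRw by transitivity).
(A) Dia Dia r -> Dia r is the dual of axiom 4; it is valid on a frame exactly when R is transitive. Every such R is transitive, so valid.
(B) r -> Dia r (the dual of axiom T) characterises the reflexive frames. Such an R need not be reflexive — not valid.
(C) Dia r -> Box Dia r (axiom 5) characterises the euclidean frames. Every such R is euclidean — valid.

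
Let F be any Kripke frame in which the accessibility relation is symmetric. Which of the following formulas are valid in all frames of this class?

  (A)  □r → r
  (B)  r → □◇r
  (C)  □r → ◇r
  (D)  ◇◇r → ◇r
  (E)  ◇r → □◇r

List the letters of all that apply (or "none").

B

(A) □r → r is axiom T; it is valid on a frame exactly when R is reflexive. Such an R need not be reflexive, so not valid.
(B) r → □◇r is axiom B; it is valid on a frame exactly when R is symmetric. Every such R is symmetric, so valid.
(C) axiom D: valid iff R is serial. Such an R need not be serial — not valid.
(D) the dual of axiom 4: valid iff R is transitive. Such an R need not be transitive — not valid.
(E) axiom 5: valid iff R is euclidean. Such an R need not be euclidean — not valid.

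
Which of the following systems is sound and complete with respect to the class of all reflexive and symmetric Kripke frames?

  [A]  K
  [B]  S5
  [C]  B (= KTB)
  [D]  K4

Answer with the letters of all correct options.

(A) K is determined by the class of arbitrary frames.
(B) S5 is determined by the class of reflexive, symmetric, and transitive frames.
(C) B (= KTB) is determined by exactly this class.
(D) K4 is determined by the class of transitive frames.

C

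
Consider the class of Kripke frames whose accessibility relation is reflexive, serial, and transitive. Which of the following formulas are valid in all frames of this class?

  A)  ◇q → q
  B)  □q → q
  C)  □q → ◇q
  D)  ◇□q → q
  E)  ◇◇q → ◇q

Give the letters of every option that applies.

(A) ◇q → q is the converse of T; it holds exactly when R ⊆ identity. Such an R need not be a subset of the identity — not valid.
(B) □q → q is axiom T; it is valid on a frame exactly when R is reflexive. Every such R is reflexive, so valid.
(C) □q → ◇q is axiom D; it is valid on a frame exactly when R is serial. Every such R is serial, so valid.
(D) ◇□q → q is the dual of axiom B, which corresponds to symmetry. Such an R need not be symmetric — not valid.
(E) ◇◇q → ◇q is the dual of axiom 4, which corresponds to transitivity. Every such R is transitive — valid.

B, C, E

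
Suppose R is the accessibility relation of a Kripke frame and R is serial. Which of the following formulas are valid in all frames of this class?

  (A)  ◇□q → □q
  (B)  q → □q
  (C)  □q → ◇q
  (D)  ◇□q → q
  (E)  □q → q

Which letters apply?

(A) the dual of axiom 5: valid iff R is euclidean. Such an R need not be euclidean — not valid.
(B) q → □q is equivalent to ◇p→p; it holds exactly when R ⊆ identity. Such an R need not be a subset of the identity — not valid.
(C) □q → ◇q (axiom D) characterises the serial frames. Every such R is serial — valid.
(D) ◇□q → q is the dual of axiom B; it is valid on a frame exactly when R is symmetric. Such an R need not be symmetric, so not valid.
(E) □q → q is axiom T; it is valid on a frame exactly when R is reflexive. Such an R need not be reflexive, so not valid.

C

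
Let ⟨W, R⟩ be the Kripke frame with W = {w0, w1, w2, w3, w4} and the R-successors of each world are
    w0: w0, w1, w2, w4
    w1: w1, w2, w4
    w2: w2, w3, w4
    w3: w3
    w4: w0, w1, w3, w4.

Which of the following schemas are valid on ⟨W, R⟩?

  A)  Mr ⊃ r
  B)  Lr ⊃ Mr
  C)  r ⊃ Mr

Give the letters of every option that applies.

R is reflexive: each world relates to itself.
R is serial: every world has an R-successor.
R is not a subset of the identity: w0 R w1 with w0 ≠ w1.
(A) Mr ⊃ r is valid only on frames where every R-edge is a self-loop. Here R ⊄ identity — not valid.
(B) Lr ⊃ Mr is axiom D; it is valid on a frame exactly when R is serial. R is serial, so valid.
(C) the dual of axiom T: valid iff R is reflexive. R is reflexive — valid.

B, C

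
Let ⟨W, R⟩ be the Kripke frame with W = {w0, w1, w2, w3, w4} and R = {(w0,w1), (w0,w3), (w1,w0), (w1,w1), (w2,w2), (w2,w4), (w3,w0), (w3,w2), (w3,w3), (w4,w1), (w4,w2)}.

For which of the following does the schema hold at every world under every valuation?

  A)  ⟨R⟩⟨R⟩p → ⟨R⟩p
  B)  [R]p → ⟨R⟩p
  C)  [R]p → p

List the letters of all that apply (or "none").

R is not reflexive: not w0 R w0.
R is not transitive: w0 R w1 and w1 R w0 but not w0 R w0.
R is serial: every world has an R-successor.
(A) ⟨R⟩⟨R⟩p → ⟨R⟩p is the dual of axiom 4; it is valid on a frame exactly when R is transitive. R is not transitive, so not valid.
(B) [R]p → ⟨R⟩p (axiom D) characterises the serial frames. R is serial — valid.
(C) [R]p → p is axiom T; it is valid on a frame exactly when R is reflexive. R is not reflexive, so not valid.

B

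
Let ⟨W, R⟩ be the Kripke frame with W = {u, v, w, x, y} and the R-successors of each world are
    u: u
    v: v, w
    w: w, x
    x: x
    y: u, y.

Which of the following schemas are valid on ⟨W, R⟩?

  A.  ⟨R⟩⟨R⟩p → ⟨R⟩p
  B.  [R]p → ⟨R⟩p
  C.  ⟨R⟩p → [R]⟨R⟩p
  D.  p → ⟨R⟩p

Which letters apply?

B, D

R is reflexive: each world relates to itself.
R is not transitive: v R w and w R x but not v R x.
R is not euclidean: v R w and v R v but not w R v.
R is serial: every world has an R-successor.
(A) ⟨R⟩⟨R⟩p → ⟨R⟩p (the dual of axiom 4) characterises the transitive frames. R is not transitive — not valid.
(B) axiom D: valid iff R is serial. R is serial — valid.
(C) ⟨R⟩p → [R]⟨R⟩p is axiom 5; it is valid on a frame exactly when R is euclidean. R is not euclidean, so not valid.
(D) p → ⟨R⟩p is the dual of axiom T; it is valid on a frame exactly when R is reflexive. R is reflexive, so valid.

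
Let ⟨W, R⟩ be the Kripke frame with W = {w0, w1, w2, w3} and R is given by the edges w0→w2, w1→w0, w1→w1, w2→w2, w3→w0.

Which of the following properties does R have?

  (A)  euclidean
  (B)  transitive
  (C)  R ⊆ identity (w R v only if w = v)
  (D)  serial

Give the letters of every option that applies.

(A) not euclidean: w1 R w0 and w1 R w1 but not w0 R w1.
(B) not transitive: w1 R w0 and w0 R w2 but not w1 R w2.
(C) not ⊆ identity: w0 R w2 with w0 ≠ w2.
(D) serial: every world has an R-successor.

D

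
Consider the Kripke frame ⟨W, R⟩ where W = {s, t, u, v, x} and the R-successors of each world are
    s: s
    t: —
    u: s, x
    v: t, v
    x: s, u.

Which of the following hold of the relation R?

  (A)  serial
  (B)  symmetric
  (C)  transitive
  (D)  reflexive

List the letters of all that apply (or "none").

(A) not serial: t has no R-successor.
(B) not symmetric: u R s but not s R u.
(C) not transitive: u R x and x R u but not u R u.
(D) not reflexive: not t R t.

none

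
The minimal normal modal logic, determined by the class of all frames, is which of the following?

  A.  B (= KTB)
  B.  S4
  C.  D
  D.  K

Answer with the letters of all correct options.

D

(A) B (= KTB) is determined by the class of reflexive and symmetric frames.
(B) S4 is determined by the class of reflexive and transitive frames.
(C) D is determined by the class of serial frames.
(D) K is determined by exactly this class.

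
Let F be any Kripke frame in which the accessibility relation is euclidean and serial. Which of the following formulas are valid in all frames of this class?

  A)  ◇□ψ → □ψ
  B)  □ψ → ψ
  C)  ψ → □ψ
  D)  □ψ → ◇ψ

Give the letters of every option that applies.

(A) ◇□ψ → □ψ is the dual of axiom 5; it is valid on a frame exactly when R is euclidean. Every such R is euclidean, so valid.
(B) axiom T: valid iff R is reflexive. Such an R need not be reflexive — not valid.
(C) ψ → □ψ is valid only on frames where every R-edge is a self-loop. Such an R need not be a subset of the identity — not valid.
(D) □ψ → ◇ψ is axiom D, which corresponds to seriality. Every such R is serial — valid.

A, D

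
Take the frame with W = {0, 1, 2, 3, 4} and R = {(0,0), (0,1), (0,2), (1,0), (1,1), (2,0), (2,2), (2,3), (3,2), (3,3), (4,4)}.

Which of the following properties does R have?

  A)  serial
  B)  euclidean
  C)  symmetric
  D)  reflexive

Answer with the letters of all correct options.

(A) serial: every world has an R-successor.
(B) not euclidean: 0 R 1 and 0 R 2 but not 1 R 2.
(C) symmetric: every R-edge is matched by its reverse.
(D) reflexive: each world relates to itself.

A, C, D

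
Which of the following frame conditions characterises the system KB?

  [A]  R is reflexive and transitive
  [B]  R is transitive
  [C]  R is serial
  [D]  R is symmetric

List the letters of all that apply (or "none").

(A) this class determines S4, not KB.
(B) this class determines K4, not KB.
(C) this class determines D, not KB.
(D) KB is sound and complete for exactly this class.

D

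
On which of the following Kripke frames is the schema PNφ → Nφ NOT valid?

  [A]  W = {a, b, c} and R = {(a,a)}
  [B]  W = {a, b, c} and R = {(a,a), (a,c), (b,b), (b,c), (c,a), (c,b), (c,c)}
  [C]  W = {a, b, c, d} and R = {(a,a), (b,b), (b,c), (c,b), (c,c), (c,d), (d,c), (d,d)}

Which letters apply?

B, C

The schema PNφ → Nφ is the dual of axiom 5; it is valid on a frame iff R is euclidean.
(A) R is euclidean (any two R-successors of the same world are R-related), so the schema is valid here.
(B) R is not euclidean (c R a and c R b but not a R b), so the schema fails here.
(C) R is not euclidean (c R b and c R d but not b R d), so the schema fails here.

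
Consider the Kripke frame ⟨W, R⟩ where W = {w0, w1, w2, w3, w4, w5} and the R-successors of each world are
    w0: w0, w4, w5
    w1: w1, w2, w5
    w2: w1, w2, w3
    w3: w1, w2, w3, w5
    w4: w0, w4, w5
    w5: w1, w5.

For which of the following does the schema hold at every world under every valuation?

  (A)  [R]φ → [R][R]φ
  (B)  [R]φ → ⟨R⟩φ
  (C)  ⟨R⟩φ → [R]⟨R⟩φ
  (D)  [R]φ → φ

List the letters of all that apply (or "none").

R is reflexive: each world relates to itself.
R is not transitive: w0 R w5 and w5 R w1 but not w0 R w1.
R is not euclidean: w0 R w5 and w0 R w0 but not w5 R w0.
R is serial: every world has an R-successor.
(A) [R]φ → [R][R]φ is axiom 4, which corresponds to transitivity. R is not transitive — not valid.
(B) [R]φ → ⟨R⟩φ is axiom D, which corresponds to seriality. R is serial — valid.
(C) axiom 5: valid iff R is euclidean. R is not euclidean — not valid.
(D) [R]φ → φ is axiom T; it is valid on a frame exactly when R is reflexive. R is reflexive, so valid.

B, D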